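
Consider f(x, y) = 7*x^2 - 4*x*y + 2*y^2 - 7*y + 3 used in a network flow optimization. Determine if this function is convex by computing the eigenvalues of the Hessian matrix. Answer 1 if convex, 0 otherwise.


The Hessian of f(x,y) = 7*x^2 - 4*x*y + 2*y^2 - 7*y + 3 is:
H = [[14, -4], [-4, 4]]
Trace = 14 + 4 = 18
Determinant = 14*4 - (-4)^2 = 40
Discriminant = (18)^2 - 4*40 = 164.0
Eigenvalues: lambda_1 = 2.5969, lambda_2 = 15.4031
The function is convex.

1


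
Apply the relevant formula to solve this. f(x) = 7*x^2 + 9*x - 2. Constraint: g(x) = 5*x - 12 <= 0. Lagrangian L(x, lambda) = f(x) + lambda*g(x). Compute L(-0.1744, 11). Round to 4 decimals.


Step 1: Evaluate f(x).
f(-0.1744) = 7*(-0.1744)^2 + 9*(-0.1744) - 2 = -3.3567
Step 2: Evaluate g(x).
g(-0.1744) = 5*-0.1744 - 12 = -12.872
Step 3: Compute Lagrangian.
L = -3.3567 + 11*-12.872 = -144.9487


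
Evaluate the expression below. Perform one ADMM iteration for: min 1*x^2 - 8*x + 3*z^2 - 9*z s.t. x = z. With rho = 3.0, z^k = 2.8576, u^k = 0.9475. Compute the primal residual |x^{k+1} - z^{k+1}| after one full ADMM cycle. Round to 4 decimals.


ADMM iteration with rho = 3.0, z^k = 2.8576, u^k = 0.9475
Step 1: x-update.
Minimize 1*x^2 - 8*x + (3.0/2)*(x - 2.8576 + 0.9475)^2
FOC: (2*1 + 3.0)*x = 8 + 3.0*(2.8576 - 0.9475)
x^{k+1} = 2.7461
Step 2: z-update.
Minimize 3*z^2 - 9*z + (3.0/2)*(2.7461 - z + 0.9475)^2
FOC: (2*3 + 3.0)*z = 9 + 3.0*(2.7461 + 0.9475)
z^{k+1} = 2.2312
Step 3: u-update.
u^{k+1} = 0.9475 + 2.7461 - 2.2312 = 1.4624
Step 4: Primal residual = |2.7461 - 2.2312| = 0.5149


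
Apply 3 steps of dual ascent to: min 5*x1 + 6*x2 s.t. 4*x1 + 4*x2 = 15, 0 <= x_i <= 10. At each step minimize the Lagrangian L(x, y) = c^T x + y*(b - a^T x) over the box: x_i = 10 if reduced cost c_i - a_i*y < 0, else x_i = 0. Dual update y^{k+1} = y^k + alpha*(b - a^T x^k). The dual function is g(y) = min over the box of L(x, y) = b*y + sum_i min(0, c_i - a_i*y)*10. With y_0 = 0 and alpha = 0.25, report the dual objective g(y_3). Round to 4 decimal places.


Dual ascent for LP: min 5*x1 + 6*x2, 4*x1 + 4*x2 = 15, 0 <= x_i <= 10
Step 1: y^k = 0.0, reduced costs: (5.0, 6.0)
  x^k = (0.0, 0.0), subgradient = b - a^T x = 15.0
  y^{k+1} = 0.0 + 0.25*15.0 = 3.75
Step 2: y^k = 3.75, reduced costs: (-10.0, -9.0)
  x^k = (10.0, 10.0), subgradient = b - a^T x = -65.0
  y^{k+1} = 3.75 + 0.25*-65.0 = -12.5
Step 3: y^k = -12.5, reduced costs: (55.0, 56.0)
  x^k = (0.0, 0.0), subgradient = b - a^T x = 15.0
  y^{k+1} = -12.5 + 0.25*15.0 = -8.75
Dual objective at y_3 = -8.75: reduced costs (40.0, 41.0), box minimizer x = (0.0, 0.0)
g(y_3) = b*y + (c1 - a1*y)*x1 + (c2 - a2*y)*x2 = 15*(-8.75) + 40.0*0.0 + 41.0*0.0 = -131.25 + 0.0 + 0.0 = -131.25


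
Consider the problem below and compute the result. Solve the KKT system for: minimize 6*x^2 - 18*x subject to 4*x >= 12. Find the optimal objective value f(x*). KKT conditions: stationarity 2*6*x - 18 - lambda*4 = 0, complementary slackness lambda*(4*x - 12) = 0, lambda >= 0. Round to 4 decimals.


Step 1: Try lambda = 0 (constraint inactive).
x_unc = 18/(2*6) = 1.5
Check: 4*1.5 = 6.0 < 12 -- violated!
Step 2: Constraint must be active: 4*x = 12
x* = 12/4 = 3.0
lambda = (2*6*3.0 - 18)/4 = 4.5
Step 3: Compute optimal value.
f(x*) = 6*3.0^2 - 18*3.0 = 0.0


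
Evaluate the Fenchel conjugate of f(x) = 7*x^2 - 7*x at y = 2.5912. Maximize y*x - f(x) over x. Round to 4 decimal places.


f*(y) = sup_x {y*x - a*x^2 - b*x} = sup_x {(y-b)*x - a*x^2}
FOC: (y - b) - 2a*x = 0 => x* = (y - b)/(2a)
x* = (2.5912 + 7)/(2*7) = 0.6851
f*(2.5912) = (y-b)^2/(4a) = (2.5912 + 7)^2/(4*7)
= 91.9911/28 = 3.2854


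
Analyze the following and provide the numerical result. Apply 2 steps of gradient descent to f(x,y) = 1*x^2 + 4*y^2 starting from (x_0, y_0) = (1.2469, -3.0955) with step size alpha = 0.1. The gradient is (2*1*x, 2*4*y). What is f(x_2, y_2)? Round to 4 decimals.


Gradient descent on f(x,y) = 1*x^2 + 4*y^2.
Starting point: (1.2469, -3.0955), alpha = 0.1
Step 1: grad_x = 2*1*1.2469 = 2.4938, grad_y = 2*4*-3.0955 = -24.764
  x_1 = 1.2469 - 0.1*2.4938 = 0.9975
  y_1 = -3.0955 - 0.1*-24.764 = -0.6191
Step 2: grad_x = 2*1*0.9975 = 1.995, grad_y = 2*4*-0.6191 = -4.9528
  x_2 = 0.9975 - 0.1*1.995 = 0.798
  y_2 = -0.6191 - 0.1*-4.9528 = -0.1238
f(0.798, -0.1238) = 1*0.798^2 + 4*(-0.1238)^2 = 0.6982


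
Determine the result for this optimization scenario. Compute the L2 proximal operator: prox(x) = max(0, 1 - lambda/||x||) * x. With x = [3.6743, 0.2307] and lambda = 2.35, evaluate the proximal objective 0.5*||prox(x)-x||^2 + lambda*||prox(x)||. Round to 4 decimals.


Step 1: Compute ||x||.
||x|| = 3.6815
Step 2: Compute scaling factor.
scale = max(0, 1 - 2.35/3.6815) = 0.3617
Step 3: prox(x) = [1.3289, 0.0834]
||prox(x)|| = 1.3315
Step 4: Proximal objective.
0.5*||prox-x||^2 = 2.7613
lambda*||prox|| = 3.129
Total = 5.8904


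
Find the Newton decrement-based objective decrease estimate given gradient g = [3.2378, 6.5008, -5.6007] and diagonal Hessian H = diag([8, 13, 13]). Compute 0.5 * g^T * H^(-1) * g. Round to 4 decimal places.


Step 1: H is diagonal, so H^(-1) * g = [0.4047, 0.5001, -0.4308].
Step 2: g^T H^(-1) g = sum_i g_i^2 / H_ii
  = (3.2378)^2/8 + (6.5008)^2/13 + (-5.6007)^2/13
  = 1.3104 + 3.2508 + 2.4129 = 6.9741
Step 3: Objective decrease = 0.5 * g^T H^(-1) g = 3.4871


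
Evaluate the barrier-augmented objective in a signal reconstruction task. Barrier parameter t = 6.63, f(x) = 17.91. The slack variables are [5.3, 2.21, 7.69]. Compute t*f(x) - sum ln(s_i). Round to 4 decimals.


Step 1: Compute log-barrier.
ln values: [1.6677, 0.793, 2.0399]
phi = -(1.6677 + 0.793 + 2.0399) = -4.5006
Step 2: Compute augmented objective.
t*f(x) = 6.63*17.91 = 118.7433
Total = 118.7433 - 4.5006 = 114.2427


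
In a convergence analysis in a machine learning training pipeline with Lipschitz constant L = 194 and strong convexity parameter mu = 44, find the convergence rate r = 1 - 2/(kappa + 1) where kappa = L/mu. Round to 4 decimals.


Step 1: Compute the condition number.
kappa = L/mu = 194/44 = 4.4091
Step 2: Compute the convergence rate.
r = 1 - 2/(kappa + 1) = 1 - 2*mu/(L + mu) = (L - mu)/(L + mu) = 150/238 = 0.6303


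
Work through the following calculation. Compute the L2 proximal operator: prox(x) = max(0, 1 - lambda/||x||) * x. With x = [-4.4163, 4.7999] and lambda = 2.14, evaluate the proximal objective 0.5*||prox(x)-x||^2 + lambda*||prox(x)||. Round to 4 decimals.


Step 1: Compute ||x||.
||x|| = 6.5225
Step 2: Compute scaling factor.
scale = max(0, 1 - 2.14/6.5225) = 0.6719
Step 3: prox(x) = [-2.9673, 3.2251]
||prox(x)|| = 4.3825
Step 4: Proximal objective.
0.5*||prox-x||^2 = 2.2898
lambda*||prox|| = 9.3786
Total = 11.6683


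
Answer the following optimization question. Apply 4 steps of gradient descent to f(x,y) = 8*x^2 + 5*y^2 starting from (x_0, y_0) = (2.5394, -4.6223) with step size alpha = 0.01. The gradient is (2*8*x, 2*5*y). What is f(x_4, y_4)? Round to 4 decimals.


Gradient descent on f(x,y) = 8*x^2 + 5*y^2.
Starting point: (2.5394, -4.6223), alpha = 0.01
Step 1: grad_x = 2*8*2.5394 = 40.6304, grad_y = 2*5*-4.6223 = -46.223
  x_1 = 2.5394 - 0.01*40.6304 = 2.1331
  y_1 = -4.6223 - 0.01*-46.223 = -4.1601
Step 2: grad_x = 2*8*2.1331 = 34.1295, grad_y = 2*5*-4.1601 = -41.6007
  x_2 = 2.1331 - 0.01*34.1295 = 1.7918
  y_2 = -4.1601 - 0.01*-41.6007 = -3.7441
Step 3: grad_x = 2*8*1.7918 = 28.6688, grad_y = 2*5*-3.7441 = -37.4406
  x_3 = 1.7918 - 0.01*28.6688 = 1.5051
  y_3 = -3.7441 - 0.01*-37.4406 = -3.3697
Step 4: grad_x = 2*8*1.5051 = 24.0818, grad_y = 2*5*-3.3697 = -33.6966
  x_4 = 1.5051 - 0.01*24.0818 = 1.2643
  y_4 = -3.3697 - 0.01*-33.6966 = -3.0327
f(1.2643, -3.0327) = 8*1.2643^2 + 5*(-3.0327)^2 = 58.7736


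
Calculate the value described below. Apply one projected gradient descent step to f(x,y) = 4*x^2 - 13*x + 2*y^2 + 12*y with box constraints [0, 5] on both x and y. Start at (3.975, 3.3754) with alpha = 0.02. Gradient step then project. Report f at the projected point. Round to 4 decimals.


Step 1: Compute gradient at (3.975, 3.3754).
grad_x = 2*4*3.975 - 13 = 18.8
grad_y = 2*2*3.3754 + 12 = 25.5016
Step 2: Gradient step.
x_raw = 3.975 - 0.02*18.8 = 3.599
y_raw = 3.3754 - 0.02*25.5016 = 2.8654
Step 3: Project onto [0, 5].
x_proj = clip(3.599) = 3.599
y_proj = clip(2.8654) = 2.8654
Step 4: Evaluate f.
f(3.599, 2.8654) = 55.8293


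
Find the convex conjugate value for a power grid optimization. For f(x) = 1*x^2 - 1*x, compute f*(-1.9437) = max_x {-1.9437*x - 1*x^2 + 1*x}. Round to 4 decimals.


f*(y) = sup_x {y*x - a*x^2 - b*x} = sup_x {(y-b)*x - a*x^2}
FOC: (y - b) - 2a*x = 0 => x* = (y - b)/(2a)
x* = (-1.9437 + 1)/(2*1) = -0.4719
f*(-1.9437) = (y-b)^2/(4a) = (-1.9437 + 1)^2/(4*1)
= 0.8906/4 = 0.2226


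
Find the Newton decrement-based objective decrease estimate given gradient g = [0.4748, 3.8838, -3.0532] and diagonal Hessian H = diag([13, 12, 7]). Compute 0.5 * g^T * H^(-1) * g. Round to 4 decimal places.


Step 1: H is diagonal, so H^(-1) * g = [0.0365, 0.3237, -0.4362].
Step 2: g^T H^(-1) g = sum_i g_i^2 / H_ii
  = (0.4748)^2/13 + (3.8838)^2/12 + (-3.0532)^2/7
  = 0.0173 + 1.257 + 1.3317 = 2.6061
Step 3: Objective decrease = 0.5 * g^T H^(-1) g = 1.303


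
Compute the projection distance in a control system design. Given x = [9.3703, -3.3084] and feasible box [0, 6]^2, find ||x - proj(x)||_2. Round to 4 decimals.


Project each component onto [0, 6].
clip(9.3703) = 6.0, clip(-3.3084) = 0.0
Projection = [6.0, 0.0]
Squared diffs: [11.3589, 10.9455]
Distance = sqrt(22.3044) = 4.7228


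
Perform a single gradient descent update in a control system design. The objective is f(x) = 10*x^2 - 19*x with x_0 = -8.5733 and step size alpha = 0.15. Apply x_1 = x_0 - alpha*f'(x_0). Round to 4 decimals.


We compute the gradient at x_0 and apply the update.
f'(x) = 20*x - 19
f'(-8.5733) = 20*-8.5733 - 19 = -190.466
x_1 = -8.5733 - 0.15*-190.466 = 19.9966


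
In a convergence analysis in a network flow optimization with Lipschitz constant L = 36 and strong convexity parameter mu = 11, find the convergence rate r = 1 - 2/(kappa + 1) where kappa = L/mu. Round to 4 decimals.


Step 1: Compute the condition number.
kappa = L/mu = 36/11 = 3.2727
Step 2: Compute the convergence rate.
r = 1 - 2/(kappa + 1) = 1 - 2*mu/(L + mu) = (L - mu)/(L + mu) = 25/47 = 0.5319


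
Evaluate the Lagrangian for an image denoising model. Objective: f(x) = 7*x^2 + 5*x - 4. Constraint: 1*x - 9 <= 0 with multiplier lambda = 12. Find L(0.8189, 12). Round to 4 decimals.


Step 1: Evaluate f(x).
f(0.8189) = 7*0.8189^2 + 5*0.8189 - 4 = 4.7887
Step 2: Evaluate g(x).
g(0.8189) = 1*0.8189 - 9 = -8.1811
Step 3: Compute Lagrangian.
L = 4.7887 + 12*-8.1811 = -93.3845


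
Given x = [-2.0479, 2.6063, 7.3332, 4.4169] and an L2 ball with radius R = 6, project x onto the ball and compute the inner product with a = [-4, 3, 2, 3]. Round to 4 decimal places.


Step 1: Compute ||x|| (intermediates to 6 decimals).
||x|| = sqrt((-2.0479)^2 + 2.6063^2 + 7.3332^2 + 4.4169^2) = 9.179952
Step 2: Project.
Since ||x|| > R, scale = R/||x|| = 6/9.179952 = 0.653598, proj(x) = scale * x
proj(x) = [-1.338503, 1.703472, 4.792965, 2.886877]
Step 3: Dot product.
a^T * proj(x) = -4*(-1.338503) + 3*1.703472 + 2*4.792965 + 3*2.886877 = 28.711


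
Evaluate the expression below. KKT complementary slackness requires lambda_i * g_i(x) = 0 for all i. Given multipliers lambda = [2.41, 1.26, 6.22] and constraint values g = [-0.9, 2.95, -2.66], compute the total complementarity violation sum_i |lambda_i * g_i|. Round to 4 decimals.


KKT complementary slackness check:
lambda_1 * g_1 = 2.41 * -0.9 = -2.169
lambda_2 * g_2 = 1.26 * 2.95 = 3.717
lambda_3 * g_3 = 6.22 * -2.66 = -16.5452
Total violation = 2.169 + 3.717 + 16.5452 = 22.4312


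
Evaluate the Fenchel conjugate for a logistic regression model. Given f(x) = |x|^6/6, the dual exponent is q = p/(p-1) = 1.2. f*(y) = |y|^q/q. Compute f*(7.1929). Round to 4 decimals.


The conjugate exponent q satisfies 1/p + 1/q = 1.
p = 6, so q = 6/(6 - 1) = 1.2
|y|^q = 7.1929^1.2 = 10.673
f*(7.1929) = 10.673 / 1.2 = 8.8941


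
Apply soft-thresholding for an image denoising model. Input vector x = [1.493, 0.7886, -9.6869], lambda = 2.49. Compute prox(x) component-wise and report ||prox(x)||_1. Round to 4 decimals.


Soft-thresholding with lambda = 2.49:
prox(1.493) = sign(1.493)*max(|1.493| - 2.49, 0) = 0.0
prox(0.7886) = sign(0.7886)*max(|0.7886| - 2.49, 0) = 0.0
prox(-9.6869) = sign(-9.6869)*max(|-9.6869| - 2.49, 0) = -7.1969
prox(x) = [0.0, 0.0, -7.1969]
||prox(x)||_1 = 0.0 + 0.0 + 7.1969 = 7.1969


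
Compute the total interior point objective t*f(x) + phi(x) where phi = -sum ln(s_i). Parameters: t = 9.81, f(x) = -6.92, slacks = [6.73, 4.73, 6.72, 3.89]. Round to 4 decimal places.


Step 1: Compute log-barrier.
ln values: [1.9066, 1.5539, 1.9051, 1.3584]
phi = -(1.9066 + 1.5539 + 1.9051 + 1.3584) = -6.724
Step 2: Compute augmented objective.
t*f(x) = 9.81*-6.92 = -67.8852
Total = -67.8852 - 6.724 = -74.6092


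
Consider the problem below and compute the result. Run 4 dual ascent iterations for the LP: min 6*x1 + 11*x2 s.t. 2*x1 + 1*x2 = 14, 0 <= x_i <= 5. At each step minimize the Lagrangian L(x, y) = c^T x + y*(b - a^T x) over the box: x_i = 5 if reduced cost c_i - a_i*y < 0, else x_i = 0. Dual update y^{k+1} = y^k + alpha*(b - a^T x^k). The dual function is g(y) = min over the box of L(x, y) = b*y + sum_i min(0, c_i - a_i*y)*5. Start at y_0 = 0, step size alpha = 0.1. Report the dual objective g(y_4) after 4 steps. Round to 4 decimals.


Dual ascent for LP: min 6*x1 + 11*x2, 2*x1 + 1*x2 = 14, 0 <= x_i <= 5
Step 1: y^k = 0.0, reduced costs: (6.0, 11.0)
  x^k = (0.0, 0.0), subgradient = b - a^T x = 14.0
  y^{k+1} = 0.0 + 0.1*14.0 = 1.4
Step 2: y^k = 1.4, reduced costs: (3.2, 9.6)
  x^k = (0.0, 0.0), subgradient = b - a^T x = 14.0
  y^{k+1} = 1.4 + 0.1*14.0 = 2.8
Step 3: y^k = 2.8, reduced costs: (0.4, 8.2)
  x^k = (0.0, 0.0), subgradient = b - a^T x = 14.0
  y^{k+1} = 2.8 + 0.1*14.0 = 4.2
Step 4: y^k = 4.2, reduced costs: (-2.4, 6.8)
  x^k = (5.0, 0.0), subgradient = b - a^T x = 4.0
  y^{k+1} = 4.2 + 0.1*4.0 = 4.6
Dual objective at y_4 = 4.6: reduced costs (-3.2, 6.4), box minimizer x = (5.0, 0.0)
g(y_4) = b*y + (c1 - a1*y)*x1 + (c2 - a2*y)*x2 = 14*4.6 + (-3.2)*5.0 + 6.4*0.0 = 64.4 - 16.0 + 0.0 = 48.4


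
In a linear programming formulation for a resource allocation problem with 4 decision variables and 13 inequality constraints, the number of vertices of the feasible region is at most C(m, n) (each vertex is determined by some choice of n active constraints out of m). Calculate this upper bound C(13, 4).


Each vertex corresponds to some choice of n active constraints out of m, so the number of vertices is at most C(m, n) = m! / (n!(m-n)!).
m = 13, n = 4
Numerator: 13 * 12 * 11 * 10
Denominator: 4! = 24
C(13, 4) = 715


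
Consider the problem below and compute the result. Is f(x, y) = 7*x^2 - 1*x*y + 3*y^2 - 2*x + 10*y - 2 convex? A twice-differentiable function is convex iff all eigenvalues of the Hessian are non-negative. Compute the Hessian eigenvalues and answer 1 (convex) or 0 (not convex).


The Hessian of f(x,y) = 7*x^2 - 1*x*y + 3*y^2 - 2*x + 10*y - 2 is:
H = [[14, -1], [-1, 6]]
Trace = 14 + 6 = 20
Determinant = 14*6 - (-1)^2 = 83
Discriminant = (20)^2 - 4*83 = 68.0
Eigenvalues: lambda_1 = 5.8769, lambda_2 = 14.1231
The function is convex.

1


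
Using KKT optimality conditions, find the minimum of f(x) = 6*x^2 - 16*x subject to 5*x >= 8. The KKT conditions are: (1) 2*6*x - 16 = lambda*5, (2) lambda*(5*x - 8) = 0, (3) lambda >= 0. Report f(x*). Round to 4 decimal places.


Step 1: Try lambda = 0 (constraint inactive).
x_unc = 16/(2*6) = 1.3333
Check: 5*1.3333 = 6.6665 < 8 -- violated!
Step 2: Constraint must be active: 5*x = 8
x* = 8/5 = 1.6
lambda = (2*6*1.6 - 16)/5 = 0.64
Step 3: Compute optimal value.
f(x*) = 6*1.6^2 - 16*1.6 = -10.24


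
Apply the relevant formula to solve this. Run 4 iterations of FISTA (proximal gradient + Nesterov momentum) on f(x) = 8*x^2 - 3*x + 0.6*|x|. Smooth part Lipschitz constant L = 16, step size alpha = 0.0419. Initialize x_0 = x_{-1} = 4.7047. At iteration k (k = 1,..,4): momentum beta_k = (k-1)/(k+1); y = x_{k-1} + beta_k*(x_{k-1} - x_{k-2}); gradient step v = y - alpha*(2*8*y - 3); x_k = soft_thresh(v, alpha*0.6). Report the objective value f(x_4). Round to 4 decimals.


FISTA on f(x) = 8*x^2 - 3*x + 0.6*|x|
L = 16, alpha = 0.0419
Iteration 1: beta = 0.0, y = 4.7047 + 0.0*(4.7047 - 4.7047) = 4.7047
  grad(y) = 72.2752, v = y - alpha*grad = 1.6764
  prox(v) = soft_thresh(1.6764, 0.0251) = 1.6512
Iteration 2: beta = 0.3333, y = 1.6512 + 0.3333*(1.6512 - 4.7047) = 0.6334
  grad(y) = 7.1345, v = y - alpha*grad = 0.3345
  prox(v) = soft_thresh(0.3345, 0.0251) = 0.3093
Iteration 3: beta = 0.5, y = 0.3093 + 0.5*(0.3093 - 1.6512) = -0.3616
  grad(y) = -8.7859, v = y - alpha*grad = 0.0065
  prox(v) = soft_thresh(0.0065, 0.0251) = 0.0
Iteration 4: beta = 0.6, y = 0.0 + 0.6*(0.0 - 0.3093) = -0.1856
  grad(y) = -5.9696, v = y - alpha*grad = 0.0645
  prox(v) = soft_thresh(0.0645, 0.0251) = 0.0394
f(x_4) = 8*0.0394^2 - 3*0.0394 + 0.6*|0.0394| = -0.0821


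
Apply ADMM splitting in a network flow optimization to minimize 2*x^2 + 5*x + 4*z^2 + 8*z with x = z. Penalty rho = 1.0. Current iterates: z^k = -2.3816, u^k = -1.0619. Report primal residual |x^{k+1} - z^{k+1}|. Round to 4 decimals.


ADMM iteration with rho = 1.0, z^k = -2.3816, u^k = -1.0619
Step 1: x-update.
Minimize 2*x^2 + 5*x + (1.0/2)*(x + 2.3816 - 1.0619)^2
FOC: (2*2 + 1.0)*x = -5 + 1.0*(-2.3816 + 1.0619)
x^{k+1} = -1.2639
Step 2: z-update.
Minimize 4*z^2 + 8*z + (1.0/2)*(-1.2639 - z - 1.0619)^2
FOC: (2*4 + 1.0)*z = -8 + 1.0*(-1.2639 - 1.0619)
z^{k+1} = -1.1473
Step 3: u-update.
u^{k+1} = -1.0619 - 1.2639 + 1.1473 = -1.1785
Step 4: Primal residual = |-1.2639 + 1.1473| = 0.1166


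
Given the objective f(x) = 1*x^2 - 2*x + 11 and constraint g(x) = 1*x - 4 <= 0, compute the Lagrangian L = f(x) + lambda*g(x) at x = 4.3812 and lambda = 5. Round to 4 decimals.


Step 1: Evaluate f(x).
f(4.3812) = 1*4.3812^2 - 2*4.3812 + 11 = 21.4325
Step 2: Evaluate g(x).
g(4.3812) = 1*4.3812 - 4 = 0.3812
Step 3: Compute Lagrangian.
L = 21.4325 + 5*0.3812 = 23.3385


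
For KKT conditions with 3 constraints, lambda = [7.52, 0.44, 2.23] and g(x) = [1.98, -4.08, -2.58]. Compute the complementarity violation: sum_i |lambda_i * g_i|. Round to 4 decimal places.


KKT complementary slackness check:
lambda_1 * g_1 = 7.52 * 1.98 = 14.8896
lambda_2 * g_2 = 0.44 * -4.08 = -1.7952
lambda_3 * g_3 = 2.23 * -2.58 = -5.7534
Total violation = 14.8896 + 1.7952 + 5.7534 = 22.4382


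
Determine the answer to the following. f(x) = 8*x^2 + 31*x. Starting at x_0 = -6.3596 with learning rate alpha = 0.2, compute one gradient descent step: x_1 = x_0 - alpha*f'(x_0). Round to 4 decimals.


We compute the gradient at x_0 and apply the update.
f'(x) = 16*x + 31
f'(-6.3596) = 16*-6.3596 + 31 = -70.7536
x_1 = -6.3596 - 0.2*-70.7536 = 7.7911


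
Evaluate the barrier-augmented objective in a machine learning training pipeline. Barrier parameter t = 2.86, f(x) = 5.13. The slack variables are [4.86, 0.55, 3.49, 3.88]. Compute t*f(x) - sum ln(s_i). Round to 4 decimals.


Step 1: Compute log-barrier.
ln values: [1.581, -0.5978, 1.2499, 1.3558]
phi = -(1.581 - 0.5978 + 1.2499 + 1.3558) = -3.5889
Step 2: Compute augmented objective.
t*f(x) = 2.86*5.13 = 14.6718
Total = 14.6718 - 3.5889 = 11.0829


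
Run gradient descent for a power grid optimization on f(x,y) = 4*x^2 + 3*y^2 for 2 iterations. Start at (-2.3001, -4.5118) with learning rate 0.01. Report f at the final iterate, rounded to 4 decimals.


Gradient descent on f(x,y) = 4*x^2 + 3*y^2.
Starting point: (-2.3001, -4.5118), alpha = 0.01
Step 1: grad_x = 2*4*-2.3001 = -18.4008, grad_y = 2*3*-4.5118 = -27.0708
  x_1 = -2.3001 - 0.01*-18.4008 = -2.1161
  y_1 = -4.5118 - 0.01*-27.0708 = -4.2411
Step 2: grad_x = 2*4*-2.1161 = -16.9287, grad_y = 2*3*-4.2411 = -25.4466
  x_2 = -2.1161 - 0.01*-16.9287 = -1.9468
  y_2 = -4.2411 - 0.01*-25.4466 = -3.9866
f(-1.9468, -3.9866) = 4*(-1.9468)^2 + 3*(-3.9866)^2 = 62.8398


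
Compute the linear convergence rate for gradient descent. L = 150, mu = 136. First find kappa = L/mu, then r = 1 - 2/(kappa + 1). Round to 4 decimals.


Step 1: Compute the condition number.
kappa = L/mu = 150/136 = 1.1029
Step 2: Compute the convergence rate.
r = 1 - 2/(kappa + 1) = 1 - 2*mu/(L + mu) = (L - mu)/(L + mu) = 14/286 = 0.049


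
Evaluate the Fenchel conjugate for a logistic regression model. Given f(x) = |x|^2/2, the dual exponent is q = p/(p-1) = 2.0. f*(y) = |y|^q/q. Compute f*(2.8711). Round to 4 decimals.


The conjugate exponent q satisfies 1/p + 1/q = 1.
p = 2, so q = 2/(2 - 1) = 2.0
|y|^q = 2.8711^2.0 = 8.2432
f*(2.8711) = 8.2432 / 2.0 = 4.1216


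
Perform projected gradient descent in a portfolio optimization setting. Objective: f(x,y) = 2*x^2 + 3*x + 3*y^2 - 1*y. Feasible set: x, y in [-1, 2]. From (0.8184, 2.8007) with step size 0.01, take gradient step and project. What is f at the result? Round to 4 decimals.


Step 1: Compute gradient at (0.8184, 2.8007).
grad_x = 2*2*0.8184 + 3 = 6.2736
grad_y = 2*3*2.8007 - 1 = 15.8042
Step 2: Gradient step.
x_raw = 0.8184 - 0.01*6.2736 = 0.7557
y_raw = 2.8007 - 0.01*15.8042 = 2.6427
Step 3: Project onto [-1, 2].
x_proj = clip(0.7557) = 0.7557
y_proj = clip(2.6427) = 2.0
Step 4: Evaluate f.
f(0.7557, 2.0) = 13.409


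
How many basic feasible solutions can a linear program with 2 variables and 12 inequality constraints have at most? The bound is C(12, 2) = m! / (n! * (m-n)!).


Each vertex corresponds to some choice of n active constraints out of m, so the number of vertices is at most C(m, n) = m! / (n!(m-n)!).
m = 12, n = 2
Numerator: 12 * 11
Denominator: 2! = 2
C(12, 2) = 66


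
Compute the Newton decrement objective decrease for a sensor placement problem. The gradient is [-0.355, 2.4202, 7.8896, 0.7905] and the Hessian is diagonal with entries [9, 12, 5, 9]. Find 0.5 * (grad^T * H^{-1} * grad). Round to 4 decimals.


Step 1: H is diagonal, so H^(-1) * g = [-0.0394, 0.2017, 1.5779, 0.0878].
Step 2: g^T H^(-1) g = sum_i g_i^2 / H_ii
  = (-0.355)^2/9 + (2.4202)^2/12 + (7.8896)^2/5 + (0.7905)^2/9
  = 0.014 + 0.4881 + 12.4492 + 0.0694 = 13.0207
Step 3: Objective decrease = 0.5 * g^T H^(-1) g = 6.5104


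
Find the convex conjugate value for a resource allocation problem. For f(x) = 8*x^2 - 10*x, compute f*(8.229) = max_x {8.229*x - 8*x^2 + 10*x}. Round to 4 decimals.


f*(y) = sup_x {y*x - a*x^2 - b*x} = sup_x {(y-b)*x - a*x^2}
FOC: (y - b) - 2a*x = 0 => x* = (y - b)/(2a)
x* = (8.229 + 10)/(2*8) = 1.1393
f*(8.229) = (y-b)^2/(4a) = (8.229 + 10)^2/(4*8)
= 332.2964/32 = 10.3843


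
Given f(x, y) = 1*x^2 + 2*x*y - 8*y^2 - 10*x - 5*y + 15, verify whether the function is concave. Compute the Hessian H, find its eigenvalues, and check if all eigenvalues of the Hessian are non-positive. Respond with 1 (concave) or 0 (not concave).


The Hessian of f(x,y) = 1*x^2 + 2*x*y - 8*y^2 - 10*x - 5*y + 15 is:
H = [[2, 2], [2, -16]]
Trace = 2 - 16 = -14
Determinant = 2*-16 - (2)^2 = -36
Discriminant = (-14)^2 - 4*-36 = 340.0
Eigenvalues: lambda_1 = -16.2195, lambda_2 = 2.2195
The function is not concave.

0


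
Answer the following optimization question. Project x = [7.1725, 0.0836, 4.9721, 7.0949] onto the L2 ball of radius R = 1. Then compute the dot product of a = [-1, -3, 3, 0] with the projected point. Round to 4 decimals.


Step 1: Compute ||x|| (intermediates to 6 decimals).
||x|| = sqrt(7.1725^2 + 0.0836^2 + 4.9721^2 + 7.0949^2) = 11.247717
Step 2: Project.
Since ||x|| > R, scale = R/||x|| = 1/11.247717 = 0.088907, proj(x) = scale * x
proj(x) = [0.637685, 0.007433, 0.442054, 0.630786]
Step 3: Dot product.
a^T * proj(x) = -1*0.637685 - 3*0.007433 + 3*0.442054 + 0*0.630786 = 0.6662


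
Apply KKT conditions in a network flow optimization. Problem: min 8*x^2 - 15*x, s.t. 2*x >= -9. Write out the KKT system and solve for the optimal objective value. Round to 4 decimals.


Step 1: Try lambda = 0 (constraint inactive).
Stationarity: 2*8*x - 15 = 0
x* = 15/(2*8) = 0.9375
Check constraint: 2*0.9375 = 1.875 >= -9 -- satisfied.
Step 2: Compute optimal value.
f(x*) = 8*0.9375^2 - 15*0.9375 = -7.0313


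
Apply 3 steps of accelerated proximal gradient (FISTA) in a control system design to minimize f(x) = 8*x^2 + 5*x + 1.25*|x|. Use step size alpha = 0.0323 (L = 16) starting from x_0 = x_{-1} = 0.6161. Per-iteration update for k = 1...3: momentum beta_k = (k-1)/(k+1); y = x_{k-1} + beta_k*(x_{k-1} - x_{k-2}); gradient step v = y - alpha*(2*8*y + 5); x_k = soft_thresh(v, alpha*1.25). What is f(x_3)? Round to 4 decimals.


FISTA on f(x) = 8*x^2 + 5*x + 1.25*|x|
L = 16, alpha = 0.0323
Iteration 1: beta = 0.0, y = 0.6161 + 0.0*(0.6161 - 0.6161) = 0.6161
  grad(y) = 14.8576, v = y - alpha*grad = 0.1362
  prox(v) = soft_thresh(0.1362, 0.0404) = 0.0958
Iteration 2: beta = 0.3333, y = 0.0958 + 0.3333*(0.0958 - 0.6161) = -0.0776
  grad(y) = 3.7584, v = y - alpha*grad = -0.199
  prox(v) = soft_thresh(-0.199, 0.0404) = -0.1586
Iteration 3: beta = 0.5, y = -0.1586 + 0.5*(-0.1586 - 0.0958) = -0.2858
  grad(y) = 0.4265, v = y - alpha*grad = -0.2996
  prox(v) = soft_thresh(-0.2996, 0.0404) = -0.2592
f(x_3) = 8*(-0.2592)^2 + 5*(-0.2592) + 1.25*|-0.2592| = -0.4345


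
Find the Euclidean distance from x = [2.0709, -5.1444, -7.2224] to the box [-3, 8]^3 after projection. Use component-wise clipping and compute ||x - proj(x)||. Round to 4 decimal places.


Project each component onto [-3, 8].
clip(2.0709) = 2.0709, clip(-5.1444) = -3.0, clip(-7.2224) = -3.0
Projection = [2.0709, -3.0, -3.0]
Squared diffs: [0.0, 4.5985, 17.8287]
Distance = sqrt(22.4272) = 4.7357


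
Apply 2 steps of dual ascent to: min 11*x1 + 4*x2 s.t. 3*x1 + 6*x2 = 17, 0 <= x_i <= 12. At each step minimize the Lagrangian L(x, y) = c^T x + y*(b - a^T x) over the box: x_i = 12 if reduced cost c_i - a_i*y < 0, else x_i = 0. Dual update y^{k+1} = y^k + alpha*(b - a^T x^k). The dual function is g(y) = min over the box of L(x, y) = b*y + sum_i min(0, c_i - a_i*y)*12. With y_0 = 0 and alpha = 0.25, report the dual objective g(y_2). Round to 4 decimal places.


Dual ascent for LP: min 11*x1 + 4*x2, 3*x1 + 6*x2 = 17, 0 <= x_i <= 12
Step 1: y^k = 0.0, reduced costs: (11.0, 4.0)
  x^k = (0.0, 0.0), subgradient = b - a^T x = 17.0
  y^{k+1} = 0.0 + 0.25*17.0 = 4.25
Step 2: y^k = 4.25, reduced costs: (-1.75, -21.5)
  x^k = (12.0, 12.0), subgradient = b - a^T x = -91.0
  y^{k+1} = 4.25 + 0.25*-91.0 = -18.5
Dual objective at y_2 = -18.5: reduced costs (66.5, 115.0), box minimizer x = (0.0, 0.0)
g(y_2) = b*y + (c1 - a1*y)*x1 + (c2 - a2*y)*x2 = 17*(-18.5) + 66.5*0.0 + 115.0*0.0 = -314.5 + 0.0 + 0.0 = -314.5


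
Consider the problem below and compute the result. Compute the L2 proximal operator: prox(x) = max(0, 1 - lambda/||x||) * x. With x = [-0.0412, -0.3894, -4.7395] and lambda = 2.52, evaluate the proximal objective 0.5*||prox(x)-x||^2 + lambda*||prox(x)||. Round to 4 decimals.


Step 1: Compute ||x||.
||x|| = 4.7556
Step 2: Compute scaling factor.
scale = max(0, 1 - 2.52/4.7556) = 0.4701
Step 3: prox(x) = [-0.0194, -0.1831, -2.2281]
||prox(x)|| = 2.2356
Step 4: Proximal objective.
0.5*||prox-x||^2 = 3.1752
lambda*||prox|| = 5.6337
Total = 8.809


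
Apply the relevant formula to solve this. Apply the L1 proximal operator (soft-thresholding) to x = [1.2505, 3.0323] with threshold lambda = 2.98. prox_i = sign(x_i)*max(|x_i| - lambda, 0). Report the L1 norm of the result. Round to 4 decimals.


Soft-thresholding with lambda = 2.98:
prox(1.2505) = sign(1.2505)*max(|1.2505| - 2.98, 0) = 0.0
prox(3.0323) = sign(3.0323)*max(|3.0323| - 2.98, 0) = 0.0523
prox(x) = [0.0, 0.0523]
||prox(x)||_1 = 0.0 + 0.0523 = 0.0523


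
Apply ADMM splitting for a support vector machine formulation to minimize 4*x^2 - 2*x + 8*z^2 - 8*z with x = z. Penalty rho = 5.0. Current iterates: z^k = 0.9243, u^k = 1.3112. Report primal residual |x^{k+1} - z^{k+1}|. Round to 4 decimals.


ADMM iteration with rho = 5.0, z^k = 0.9243, u^k = 1.3112
Step 1: x-update.
Minimize 4*x^2 - 2*x + (5.0/2)*(x - 0.9243 + 1.3112)^2
FOC: (2*4 + 5.0)*x = 2 + 5.0*(0.9243 - 1.3112)
x^{k+1} = 0.005
Step 2: z-update.
Minimize 8*z^2 - 8*z + (5.0/2)*(0.005 - z + 1.3112)^2
FOC: (2*8 + 5.0)*z = 8 + 5.0*(0.005 + 1.3112)
z^{k+1} = 0.6943
Step 3: u-update.
u^{k+1} = 1.3112 + 0.005 - 0.6943 = 0.6219
Step 4: Primal residual = |0.005 - 0.6943| = 0.6893


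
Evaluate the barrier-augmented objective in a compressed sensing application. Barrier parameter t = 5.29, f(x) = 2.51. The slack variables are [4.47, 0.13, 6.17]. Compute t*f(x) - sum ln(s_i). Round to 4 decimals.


Step 1: Compute log-barrier.
ln values: [1.4974, -2.0402, 1.8197]
phi = -(1.4974 - 2.0402 + 1.8197) = -1.2769
Step 2: Compute augmented objective.
t*f(x) = 5.29*2.51 = 13.2779
Total = 13.2779 - 1.2769 = 12.001


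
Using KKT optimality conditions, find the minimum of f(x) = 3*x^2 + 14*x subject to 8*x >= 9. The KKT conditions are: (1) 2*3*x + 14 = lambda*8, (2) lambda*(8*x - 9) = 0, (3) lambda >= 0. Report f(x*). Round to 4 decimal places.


Step 1: Try lambda = 0 (constraint inactive).
x_unc = -14/(2*3) = -2.3333
Check: 8*-2.3333 = -18.6664 < 9 -- violated!
Step 2: Constraint must be active: 8*x = 9
x* = 9/8 = 1.125
lambda = (2*3*1.125 + 14)/8 = 2.5938
Step 3: Compute optimal value.
f(x*) = 3*1.125^2 + 14*1.125 = 19.5469


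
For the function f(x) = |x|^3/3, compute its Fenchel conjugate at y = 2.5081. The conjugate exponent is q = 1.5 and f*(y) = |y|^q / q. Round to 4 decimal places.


The conjugate exponent q satisfies 1/p + 1/q = 1.
p = 3, so q = 3/(3 - 1) = 1.5
|y|^q = 2.5081^1.5 = 3.9721
f*(2.5081) = 3.9721 / 1.5 = 2.648


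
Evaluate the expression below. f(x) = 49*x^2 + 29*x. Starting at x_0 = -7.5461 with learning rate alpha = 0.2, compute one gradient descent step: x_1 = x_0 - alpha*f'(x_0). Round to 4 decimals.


We compute the gradient at x_0 and apply the update.
f'(x) = 98*x + 29
f'(-7.5461) = 98*-7.5461 + 29 = -710.5178
x_1 = -7.5461 - 0.2*-710.5178 = 134.5575


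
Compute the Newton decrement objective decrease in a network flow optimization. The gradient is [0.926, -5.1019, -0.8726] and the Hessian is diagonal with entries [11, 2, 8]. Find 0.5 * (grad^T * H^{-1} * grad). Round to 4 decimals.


Step 1: H is diagonal, so H^(-1) * g = [0.0842, -2.551, -0.1091].
Step 2: g^T H^(-1) g = sum_i g_i^2 / H_ii
  = (0.926)^2/11 + (-5.1019)^2/2 + (-0.8726)^2/8
  = 0.078 + 13.0147 + 0.0952 = 13.1878
Step 3: Objective decrease = 0.5 * g^T H^(-1) g = 6.5939


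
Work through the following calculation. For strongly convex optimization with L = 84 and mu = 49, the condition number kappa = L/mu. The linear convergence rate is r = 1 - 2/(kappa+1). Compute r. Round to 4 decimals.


Step 1: Compute the condition number.
kappa = L/mu = 84/49 = 1.7143
Step 2: Compute the convergence rate.
r = 1 - 2/(kappa + 1) = 1 - 2*mu/(L + mu) = (L - mu)/(L + mu) = 35/133 = 0.2632


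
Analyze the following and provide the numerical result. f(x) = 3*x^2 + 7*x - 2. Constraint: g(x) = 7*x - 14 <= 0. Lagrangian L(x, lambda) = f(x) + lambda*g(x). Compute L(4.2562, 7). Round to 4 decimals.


Step 1: Evaluate f(x).
f(4.2562) = 3*4.2562^2 + 7*4.2562 - 2 = 82.1391
Step 2: Evaluate g(x).
g(4.2562) = 7*4.2562 - 14 = 15.7934
Step 3: Compute Lagrangian.
L = 82.1391 + 7*15.7934 = 192.6929


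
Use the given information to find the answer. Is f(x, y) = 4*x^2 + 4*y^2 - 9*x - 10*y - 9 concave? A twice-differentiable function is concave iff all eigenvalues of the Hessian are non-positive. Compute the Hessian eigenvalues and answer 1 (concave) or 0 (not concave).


The Hessian of f(x,y) = 4*x^2 + 4*y^2 - 9*x - 10*y - 9 is:
H = [[8, 0], [0, 8]]
Trace = 8 + 8 = 16
Determinant = 8*8 - (0)^2 = 64
Discriminant = (16)^2 - 4*64 = 0.0
Eigenvalues: lambda_1 = 8.0, lambda_2 = 8.0
The function is not concave.

0


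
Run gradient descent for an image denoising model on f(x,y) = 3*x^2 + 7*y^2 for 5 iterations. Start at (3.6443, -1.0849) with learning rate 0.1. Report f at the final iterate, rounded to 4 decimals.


Gradient descent on f(x,y) = 3*x^2 + 7*y^2.
Starting point: (3.6443, -1.0849), alpha = 0.1
Step 1: grad_x = 2*3*3.6443 = 21.8658, grad_y = 2*7*-1.0849 = -15.1886
  x_1 = 3.6443 - 0.1*21.8658 = 1.4577
  y_1 = -1.0849 - 0.1*-15.1886 = 0.434
Step 2: grad_x = 2*3*1.4577 = 8.7463, grad_y = 2*7*0.434 = 6.0754
  x_2 = 1.4577 - 0.1*8.7463 = 0.5831
  y_2 = 0.434 - 0.1*6.0754 = -0.1736
Step 3: grad_x = 2*3*0.5831 = 3.4985, grad_y = 2*7*-0.1736 = -2.4302
  x_3 = 0.5831 - 0.1*3.4985 = 0.2332
  y_3 = -0.1736 - 0.1*-2.4302 = 0.0694
Step 4: grad_x = 2*3*0.2332 = 1.3994, grad_y = 2*7*0.0694 = 0.9721
  x_4 = 0.2332 - 0.1*1.3994 = 0.0933
  y_4 = 0.0694 - 0.1*0.9721 = -0.0278
Step 5: grad_x = 2*3*0.0933 = 0.5598, grad_y = 2*7*-0.0278 = -0.3888
  x_5 = 0.0933 - 0.1*0.5598 = 0.0373
  y_5 = -0.0278 - 0.1*-0.3888 = 0.0111
f(0.0373, 0.0111) = 3*0.0373^2 + 7*0.0111^2 = 0.005


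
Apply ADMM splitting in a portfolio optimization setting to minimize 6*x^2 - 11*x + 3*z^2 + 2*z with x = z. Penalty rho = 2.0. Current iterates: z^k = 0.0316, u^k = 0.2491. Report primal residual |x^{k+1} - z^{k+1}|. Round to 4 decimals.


ADMM iteration with rho = 2.0, z^k = 0.0316, u^k = 0.2491
Step 1: x-update.
Minimize 6*x^2 - 11*x + (2.0/2)*(x - 0.0316 + 0.2491)^2
FOC: (2*6 + 2.0)*x = 11 + 2.0*(0.0316 - 0.2491)
x^{k+1} = 0.7546
Step 2: z-update.
Minimize 3*z^2 + 2*z + (2.0/2)*(0.7546 - z + 0.2491)^2
FOC: (2*3 + 2.0)*z = -2 + 2.0*(0.7546 + 0.2491)
z^{k+1} = 0.0009
Step 3: u-update.
u^{k+1} = 0.2491 + 0.7546 - 0.0009 = 1.0028
Step 4: Primal residual = |0.7546 - 0.0009| = 0.7537


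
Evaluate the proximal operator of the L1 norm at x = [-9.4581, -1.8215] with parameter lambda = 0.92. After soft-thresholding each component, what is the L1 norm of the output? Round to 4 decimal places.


Soft-thresholding with lambda = 0.92:
prox(-9.4581) = sign(-9.4581)*max(|-9.4581| - 0.92, 0) = -8.5381
prox(-1.8215) = sign(-1.8215)*max(|-1.8215| - 0.92, 0) = -0.9015
prox(x) = [-8.5381, -0.9015]
||prox(x)||_1 = 8.5381 + 0.9015 = 9.4396


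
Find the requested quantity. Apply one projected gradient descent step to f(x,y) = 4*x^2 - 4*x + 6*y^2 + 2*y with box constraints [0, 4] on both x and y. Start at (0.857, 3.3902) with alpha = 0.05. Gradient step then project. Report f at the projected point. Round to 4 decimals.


Step 1: Compute gradient at (0.857, 3.3902).
grad_x = 2*4*0.857 - 4 = 2.856
grad_y = 2*6*3.3902 + 2 = 42.6824
Step 2: Gradient step.
x_raw = 0.857 - 0.05*2.856 = 0.7142
y_raw = 3.3902 - 0.05*42.6824 = 1.2561
Step 3: Project onto [0, 4].
x_proj = clip(0.7142) = 0.7142
y_proj = clip(1.2561) = 1.2561
Step 4: Evaluate f.
f(0.7142, 1.2561) = 11.1621


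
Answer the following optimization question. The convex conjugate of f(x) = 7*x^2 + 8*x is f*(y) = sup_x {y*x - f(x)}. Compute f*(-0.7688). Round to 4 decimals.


f*(y) = sup_x {y*x - a*x^2 - b*x} = sup_x {(y-b)*x - a*x^2}
FOC: (y - b) - 2a*x = 0 => x* = (y - b)/(2a)
x* = (-0.7688 - 8)/(2*7) = -0.6263
f*(-0.7688) = (y-b)^2/(4a) = (-0.7688 - 8)^2/(4*7)
= 76.8919/28 = 2.7461


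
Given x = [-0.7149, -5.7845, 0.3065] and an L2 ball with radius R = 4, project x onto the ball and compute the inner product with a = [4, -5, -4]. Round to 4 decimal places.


Step 1: Compute ||x|| (intermediates to 6 decimals).
||x|| = sqrt((-0.7149)^2 + (-5.7845)^2 + 0.3065^2) = 5.836563
Step 2: Project.
Since ||x|| > R, scale = R/||x|| = 4/5.836563 = 0.685335, proj(x) = scale * x
proj(x) = [-0.489946, -3.96432, 0.210055]
Step 3: Dot product.
a^T * proj(x) = 4*(-0.489946) - 5*(-3.96432) - 4*0.210055 = 17.0216


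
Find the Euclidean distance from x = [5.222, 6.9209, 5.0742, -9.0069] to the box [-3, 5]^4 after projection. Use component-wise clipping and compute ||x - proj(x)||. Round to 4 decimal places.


Project each component onto [-3, 5].
clip(5.222) = 5.0, clip(6.9209) = 5.0, clip(5.0742) = 5.0, clip(-9.0069) = -3.0
Projection = [5.0, 5.0, 5.0, -3.0]
Squared diffs: [0.0493, 3.6899, 0.0055, 36.0828]
Distance = sqrt(39.8275) = 6.3109


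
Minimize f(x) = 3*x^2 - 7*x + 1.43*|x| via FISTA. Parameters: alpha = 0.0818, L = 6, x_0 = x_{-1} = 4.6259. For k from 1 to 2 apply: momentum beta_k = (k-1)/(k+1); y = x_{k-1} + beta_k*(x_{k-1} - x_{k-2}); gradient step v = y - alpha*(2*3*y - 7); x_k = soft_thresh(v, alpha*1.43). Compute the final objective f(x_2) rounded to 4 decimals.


FISTA on f(x) = 3*x^2 - 7*x + 1.43*|x|
L = 6, alpha = 0.0818
Iteration 1: beta = 0.0, y = 4.6259 + 0.0*(4.6259 - 4.6259) = 4.6259
  grad(y) = 20.7554, v = y - alpha*grad = 2.9281
  prox(v) = soft_thresh(2.9281, 0.117) = 2.8111
Iteration 2: beta = 0.3333, y = 2.8111 + 0.3333*(2.8111 - 4.6259) = 2.2062
  grad(y) = 6.2373, v = y - alpha*grad = 1.696
  prox(v) = soft_thresh(1.696, 0.117) = 1.579
f(x_2) = 3*1.579^2 - 7*1.579 + 1.43*|1.579| = -1.3152


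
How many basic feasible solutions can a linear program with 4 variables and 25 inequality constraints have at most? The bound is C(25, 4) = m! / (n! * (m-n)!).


Each vertex corresponds to some choice of n active constraints out of m, so the number of vertices is at most C(m, n) = m! / (n!(m-n)!).
m = 25, n = 4
Numerator: 25 * 24 * 23 * 22
Denominator: 4! = 24
C(25, 4) = 12650


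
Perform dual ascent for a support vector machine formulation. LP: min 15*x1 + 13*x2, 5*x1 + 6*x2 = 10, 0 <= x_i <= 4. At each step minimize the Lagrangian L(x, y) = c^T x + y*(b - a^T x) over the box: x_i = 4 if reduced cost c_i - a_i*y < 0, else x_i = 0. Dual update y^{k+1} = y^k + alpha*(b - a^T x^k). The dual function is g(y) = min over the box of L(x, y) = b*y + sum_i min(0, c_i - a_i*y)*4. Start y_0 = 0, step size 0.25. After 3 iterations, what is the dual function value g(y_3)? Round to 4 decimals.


Dual ascent for LP: min 15*x1 + 13*x2, 5*x1 + 6*x2 = 10, 0 <= x_i <= 4
Step 1: y^k = 0.0, reduced costs: (15.0, 13.0)
  x^k = (0.0, 0.0), subgradient = b - a^T x = 10.0
  y^{k+1} = 0.0 + 0.25*10.0 = 2.5
Step 2: y^k = 2.5, reduced costs: (2.5, -2.0)
  x^k = (0.0, 4.0), subgradient = b - a^T x = -14.0
  y^{k+1} = 2.5 + 0.25*-14.0 = -1.0
Step 3: y^k = -1.0, reduced costs: (20.0, 19.0)
  x^k = (0.0, 0.0), subgradient = b - a^T x = 10.0
  y^{k+1} = -1.0 + 0.25*10.0 = 1.5
Dual objective at y_3 = 1.5: reduced costs (7.5, 4.0), box minimizer x = (0.0, 0.0)
g(y_3) = b*y + (c1 - a1*y)*x1 + (c2 - a2*y)*x2 = 10*1.5 + 7.5*0.0 + 4.0*0.0 = 15.0 + 0.0 + 0.0 = 15.0


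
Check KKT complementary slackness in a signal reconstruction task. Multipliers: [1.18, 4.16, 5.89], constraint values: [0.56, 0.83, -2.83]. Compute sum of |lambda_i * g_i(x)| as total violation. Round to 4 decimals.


KKT complementary slackness check:
lambda_1 * g_1 = 1.18 * 0.56 = 0.6608
lambda_2 * g_2 = 4.16 * 0.83 = 3.4528
lambda_3 * g_3 = 5.89 * -2.83 = -16.6687
Total violation = 0.6608 + 3.4528 + 16.6687 = 20.7823


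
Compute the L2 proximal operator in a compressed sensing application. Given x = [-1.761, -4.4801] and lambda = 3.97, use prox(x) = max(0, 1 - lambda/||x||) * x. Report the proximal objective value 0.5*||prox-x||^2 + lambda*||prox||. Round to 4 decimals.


Step 1: Compute ||x||.
||x|| = 4.8138
Step 2: Compute scaling factor.
scale = max(0, 1 - 3.97/4.8138) = 0.1753
Step 3: prox(x) = [-0.3087, -0.7853]
||prox(x)|| = 0.8438
Step 4: Proximal objective.
0.5*||prox-x||^2 = 7.8805
lambda*||prox|| = 3.3499
Total = 11.2302


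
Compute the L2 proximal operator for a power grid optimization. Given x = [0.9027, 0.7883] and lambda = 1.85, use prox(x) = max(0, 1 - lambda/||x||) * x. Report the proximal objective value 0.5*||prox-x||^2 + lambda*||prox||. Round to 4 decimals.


Step 1: Compute ||x||.
||x|| = 1.1985
Step 2: Compute scaling factor.
scale = max(0, 1 - 1.85/1.1985) = 0.0
Step 3: prox(x) = [0.0, 0.0]
||prox(x)|| = 0.0
Step 4: Proximal objective.
0.5*||prox-x||^2 = 0.7181
lambda*||prox|| = 0.0
Total = 0.7181


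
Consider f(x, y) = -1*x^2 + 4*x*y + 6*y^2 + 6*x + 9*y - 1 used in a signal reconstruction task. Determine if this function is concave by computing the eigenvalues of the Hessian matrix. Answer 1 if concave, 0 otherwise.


The Hessian of f(x,y) = -1*x^2 + 4*x*y + 6*y^2 + 6*x + 9*y - 1 is:
H = [[-2, 4], [4, 12]]
Trace = -2 + 12 = 10
Determinant = -2*12 - (4)^2 = -40
Discriminant = (10)^2 - 4*-40 = 260.0
Eigenvalues: lambda_1 = -3.0623, lambda_2 = 13.0623
The function is not concave.

0
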